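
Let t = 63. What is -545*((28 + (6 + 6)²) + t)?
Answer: -128075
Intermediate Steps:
-545*((28 + (6 + 6)²) + t) = -545*((28 + (6 + 6)²) + 63) = -545*((28 + 12²) + 63) = -545*((28 + 144) + 63) = -545*(172 + 63) = -545*235 = -128075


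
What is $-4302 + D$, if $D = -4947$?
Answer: $-9249$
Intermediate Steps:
$-4302 + D = -4302 - 4947 = -9249$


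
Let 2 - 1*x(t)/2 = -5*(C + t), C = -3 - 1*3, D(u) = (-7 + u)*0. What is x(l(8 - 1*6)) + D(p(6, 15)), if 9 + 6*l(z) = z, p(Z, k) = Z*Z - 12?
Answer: -203/3 ≈ -67.667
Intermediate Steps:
p(Z, k) = -12 + Z² (p(Z, k) = Z² - 12 = -12 + Z²)
D(u) = 0
C = -6 (C = -3 - 3 = -6)
l(z) = -3/2 + z/6
x(t) = -56 + 10*t (x(t) = 4 - (-10)*(-6 + t) = 4 - 2*(30 - 5*t) = 4 + (-60 + 10*t) = -56 + 10*t)
x(l(8 - 1*6)) + D(p(6, 15)) = (-56 + 10*(-3/2 + (8 - 1*6)/6)) + 0 = (-56 + 10*(-3/2 + (8 - 6)/6)) + 0 = (-56 + 10*(-3/2 + (⅙)*2)) + 0 = (-56 + 10*(-3/2 + ⅓)) + 0 = (-56 + 10*(-7/6)) + 0 = (-56 - 35/3) + 0 = -203/3 + 0 = -203/3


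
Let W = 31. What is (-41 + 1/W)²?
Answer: 1612900/961 ≈ 1678.4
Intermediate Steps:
(-41 + 1/W)² = (-41 + 1/31)² = (-1270/31)² = 1612900/961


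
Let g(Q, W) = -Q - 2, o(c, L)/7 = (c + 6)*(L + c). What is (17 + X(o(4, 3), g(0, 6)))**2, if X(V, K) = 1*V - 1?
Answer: 256036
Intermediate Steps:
o(c, L) = 7*(6 + c)*(L + c) (o(c, L) = 7*((c + 6)*(L + c)) = 7*((6 + c)*(L + c)) = 7*(6 + c)*(L + c))
g(Q, W) = -2 - Q
X(V, K) = -1 + V (X(V, K) = V - 1 = -1 + V)
(17 + X(o(4, 3), g(0, 6)))**2 = (17 + (-1 + (7*4**2 + 42*3 + 42*4 + 7*3*4)))**2 = (17 + (-1 + (7*16 + 126 + 168 + 84)))**2 = (17 + (-1 + (112 + 126 + 168 + 84)))**2 = (17 + (-1 + 490))**2 = (17 + 489)**2 = 506**2 = 256036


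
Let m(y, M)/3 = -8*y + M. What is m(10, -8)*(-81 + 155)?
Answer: -19536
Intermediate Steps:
m(y, M) = -24*y + 3*M (m(y, M) = 3*(-8*y + M) = 3*(M - 8*y) = -24*y + 3*M)
m(10, -8)*(-81 + 155) = (-24*10 + 3*(-8))*(-81 + 155) = (-240 - 24)*74 = -264*74 = -19536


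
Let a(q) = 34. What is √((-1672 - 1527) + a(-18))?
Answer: I*√3165 ≈ 56.258*I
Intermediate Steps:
√((-1672 - 1527) + a(-18)) = √((-1672 - 1527) + 34) = √(-3199 + 34) = √(-3165) = I*√3165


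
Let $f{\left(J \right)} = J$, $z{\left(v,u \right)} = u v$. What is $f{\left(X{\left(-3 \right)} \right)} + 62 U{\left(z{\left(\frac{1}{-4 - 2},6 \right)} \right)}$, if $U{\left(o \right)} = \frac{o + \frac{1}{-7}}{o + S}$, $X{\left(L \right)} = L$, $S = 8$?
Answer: $- \frac{643}{49} \approx -13.122$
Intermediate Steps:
$U{\left(o \right)} = \frac{- \frac{1}{7} + o}{8 + o}$ ($U{\left(o \right)} = \frac{o + \frac{1}{-7}}{o + 8} = \frac{o - \frac{1}{7}}{8 + o} = \frac{- \frac{1}{7} + o}{8 + o}$)
$f{\left(X{\left(-3 \right)} \right)} + 62 U{\left(z{\left(\frac{1}{-4 - 2},6 \right)} \right)} = -3 + 62 \frac{- \frac{1}{7} + \frac{6}{-4 - 2}}{8 + \frac{6}{-4 - 2}} = -3 + 62 \frac{- \frac{1}{7} + \frac{6}{-6}}{8 + \frac{6}{-6}} = -3 + 62 \frac{- \frac{1}{7} + 6 \left(- \frac{1}{6}\right)}{8 + 6 \left(- \frac{1}{6}\right)} = -3 + 62 \frac{- \frac{1}{7} - 1}{8 - 1} = -3 + 62 \cdot \frac{1}{7} \left(- \frac{8}{7}\right) = -3 + 62 \left(- \frac{8}{49}\right) = -3 - \frac{496}{49} = - \frac{643}{49}$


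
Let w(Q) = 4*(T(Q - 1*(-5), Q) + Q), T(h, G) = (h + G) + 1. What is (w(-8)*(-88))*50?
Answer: 316800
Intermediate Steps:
T(h, G) = 1 + G + h (T(h, G) = (G + h) + 1 = 1 + G + h)
w(Q) = 24 + 12*Q (w(Q) = 4*((1 + Q + (Q - 1*(-5))) + Q) = 4*((1 + Q + (Q + 5)) + Q) = 4*((1 + Q + (5 + Q)) + Q) = 4*((6 + 2*Q) + Q) = 4*(6 + 3*Q) = 24 + 12*Q)
(w(-8)*(-88))*50 = ((24 + 12*(-8))*(-88))*50 = ((24 - 96)*(-88))*50 = -72*(-88)*50 = 6336*50 = 316800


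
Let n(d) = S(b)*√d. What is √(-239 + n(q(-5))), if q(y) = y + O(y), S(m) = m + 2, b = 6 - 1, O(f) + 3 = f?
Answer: √(-239 + 7*I*√13) ≈ 0.81515 + 15.481*I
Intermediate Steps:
O(f) = -3 + f
b = 5
S(m) = 2 + m
q(y) = -3 + 2*y (q(y) = y + (-3 + y) = -3 + 2*y)
n(d) = 7*√d (n(d) = (2 + 5)*√d = 7*√d)
√(-239 + n(q(-5))) = √(-239 + 7*√(-3 + 2*(-5))) = √(-239 + 7*√(-3 - 10)) = √(-239 + 7*√(-13)) = √(-239 + 7*(I*√13)) = √(-239 + 7*I*√13)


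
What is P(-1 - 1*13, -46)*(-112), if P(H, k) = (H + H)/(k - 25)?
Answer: -3136/71 ≈ -44.169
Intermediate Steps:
P(H, k) = 2*H/(-25 + k) (P(H, k) = (2*H)/(-25 + k) = 2*H/(-25 + k))
P(-1 - 1*13, -46)*(-112) = (2*(-1 - 1*13)/(-25 - 46))*(-112) = (2*(-1 - 13)/(-71))*(-112) = (2*(-14)*(-1/71))*(-112) = (28/71)*(-112) = -3136/71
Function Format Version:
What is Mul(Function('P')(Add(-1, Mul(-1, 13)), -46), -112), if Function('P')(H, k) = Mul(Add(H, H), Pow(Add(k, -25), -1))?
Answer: Rational(-3136, 71) ≈ -44.169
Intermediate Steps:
Function('P')(H, k) = Mul(2, H, Pow(Add(-25, k), -1)) (Function('P')(H, k) = Mul(Mul(2, H), Pow(Add(-25, k), -1)) = Mul(2, H, Pow(Add(-25, k), -1)))
Mul(Function('P')(Add(-1, Mul(-1, 13)), -46), -112) = Mul(Mul(2, Add(-1, Mul(-1, 13)), Pow(Add(-25, -46), -1)), -112) = Mul(Mul(2, Add(-1, -13), Pow(-71, -1)), -112) = Mul(Mul(2, -14, Rational(-1, 71)), -112) = Mul(Rational(28, 71), -112) = Rational(-3136, 71)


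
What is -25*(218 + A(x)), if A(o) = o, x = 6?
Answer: -5600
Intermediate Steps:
-25*(218 + A(x)) = -25*(218 + 6) = -25*224 = -5600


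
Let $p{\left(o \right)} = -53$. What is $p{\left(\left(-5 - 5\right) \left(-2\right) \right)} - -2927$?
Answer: $2874$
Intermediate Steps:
$p{\left(\left(-5 - 5\right) \left(-2\right) \right)} - -2927 = -53 - -2927 = -53 + 2927 = 2874$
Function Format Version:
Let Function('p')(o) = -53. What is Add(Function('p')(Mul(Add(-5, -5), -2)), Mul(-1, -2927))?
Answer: 2874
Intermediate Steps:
Add(Function('p')(Mul(Add(-5, -5), -2)), Mul(-1, -2927)) = Add(-53, Mul(-1, -2927)) = Add(-53, 2927) = 2874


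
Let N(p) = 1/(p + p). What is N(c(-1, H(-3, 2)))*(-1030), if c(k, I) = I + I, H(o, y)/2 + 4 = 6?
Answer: -515/8 ≈ -64.375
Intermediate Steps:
H(o, y) = 4 (H(o, y) = -8 + 2*6 = -8 + 12 = 4)
c(k, I) = 2*I
N(p) = 1/(2*p)
N(c(-1, H(-3, 2)))*(-1030) = (1/(2*((2*4))))*(-1030) = ((1/2)/8)*(-1030) = ((1/2)*(1/8))*(-1030) = (1/16)*(-1030) = -515/8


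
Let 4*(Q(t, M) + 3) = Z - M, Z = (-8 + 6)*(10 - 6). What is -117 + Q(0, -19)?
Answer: -469/4 ≈ -117.25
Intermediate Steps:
Z = -8 (Z = -2*4 = -8)
Q(t, M) = -5 - M/4 (Q(t, M) = -3 + (-8 - M)/4 = -3 + (-2 - M/4) = -5 - M/4)
-117 + Q(0, -19) = -117 + (-5 - 1/4*(-19)) = -117 + (-5 + 19/4) = -117 - 1/4 = -469/4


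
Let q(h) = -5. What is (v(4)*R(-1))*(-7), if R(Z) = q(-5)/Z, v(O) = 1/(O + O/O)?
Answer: -7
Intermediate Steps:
v(O) = 1/(1 + O) (v(O) = 1/(O + 1) = 1/(1 + O))
R(Z) = -5/Z
(v(4)*R(-1))*(-7) = ((-5/(-1))/(1 + 4))*(-7) = ((-5*(-1))/5)*(-7) = ((⅕)*5)*(-7) = 1*(-7) = -7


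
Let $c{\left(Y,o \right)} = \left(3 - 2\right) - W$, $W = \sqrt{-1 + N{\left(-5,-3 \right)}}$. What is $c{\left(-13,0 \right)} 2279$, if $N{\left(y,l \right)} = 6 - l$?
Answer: $2279 - 4558 \sqrt{2} \approx -4167.0$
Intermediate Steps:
$W = 2 \sqrt{2}$ ($W = \sqrt{-1 + \left(6 - -3\right)} = \sqrt{-1 + \left(6 + 3\right)} = \sqrt{-1 + 9} = \sqrt{8} = 2 \sqrt{2} \approx 2.8284$)
$c{\left(Y,o \right)} = 1 - 2 \sqrt{2}$ ($c{\left(Y,o \right)} = \left(3 - 2\right) - 2 \sqrt{2} = 1 - 2 \sqrt{2}$)
$c{\left(-13,0 \right)} 2279 = \left(1 - 2 \sqrt{2}\right) 2279 = 2279 - 4558 \sqrt{2}$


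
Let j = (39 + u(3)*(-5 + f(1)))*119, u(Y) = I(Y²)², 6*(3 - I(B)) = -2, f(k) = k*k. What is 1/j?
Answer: -9/5831 ≈ -0.0015435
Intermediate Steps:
f(k) = k²
I(B) = 10/3 (I(B) = 3 - ⅙*(-2) = 3 + ⅓ = 10/3)
u(Y) = 100/9 (u(Y) = (10/3)² = 100/9)
j = -5831/9 (j = (39 + 100*(-5 + 1²)/9)*119 = (39 + 100*(-5 + 1)/9)*119 = (39 + (100/9)*(-4))*119 = (39 - 400/9)*119 = -49/9*119 = -5831/9 ≈ -647.89)
1/j = 1/(-5831/9) = -9/5831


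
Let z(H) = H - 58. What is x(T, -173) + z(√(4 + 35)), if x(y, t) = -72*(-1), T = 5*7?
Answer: 14 + √39 ≈ 20.245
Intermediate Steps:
T = 35
z(H) = -58 + H
x(y, t) = 72
x(T, -173) + z(√(4 + 35)) = 72 + (-58 + √(4 + 35)) = 72 + (-58 + √39) = 14 + √39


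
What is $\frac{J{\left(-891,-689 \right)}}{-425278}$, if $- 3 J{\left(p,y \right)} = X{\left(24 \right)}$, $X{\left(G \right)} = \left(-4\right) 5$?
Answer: $- \frac{10}{637917} \approx -1.5676 \cdot 10^{-5}$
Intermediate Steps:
$X{\left(G \right)} = -20$
$J{\left(p,y \right)} = \frac{20}{3}$ ($J{\left(p,y \right)} = \left(- \frac{1}{3}\right) \left(-20\right) = \frac{20}{3}$)
$\frac{J{\left(-891,-689 \right)}}{-425278} = \frac{20}{3 \left(-425278\right)} = \frac{20}{3} \left(- \frac{1}{425278}\right) = - \frac{10}{637917}$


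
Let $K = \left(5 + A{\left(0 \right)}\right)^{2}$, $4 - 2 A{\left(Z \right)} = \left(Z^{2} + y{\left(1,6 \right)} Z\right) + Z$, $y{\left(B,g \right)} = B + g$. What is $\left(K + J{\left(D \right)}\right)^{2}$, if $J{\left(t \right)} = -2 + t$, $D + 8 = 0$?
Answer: $1521$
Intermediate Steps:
$A{\left(Z \right)} = 2 - 4 Z - \frac{Z^{2}}{2}$ ($A{\left(Z \right)} = 2 - \frac{\left(Z^{2} + \left(1 + 6\right) Z\right) + Z}{2} = 2 - \frac{\left(Z^{2} + 7 Z\right) + Z}{2} = 2 - \frac{Z^{2} + 8 Z}{2} = 2 - \left(\frac{Z^{2}}{2} + 4 Z\right) = 2 - 4 Z - \frac{Z^{2}}{2}$)
$D = -8$ ($D = -8 + 0 = -8$)
$K = 49$ ($K = \left(5 - \left(-2 + \frac{0^{2}}{2}\right)\right)^{2} = \left(5 + \left(2 + 0 - 0\right)\right)^{2} = \left(5 + \left(2 + 0 + 0\right)\right)^{2} = \left(5 + 2\right)^{2} = 7^{2} = 49$)
$\left(K + J{\left(D \right)}\right)^{2} = \left(49 - 10\right)^{2} = 39^{2} = 1521$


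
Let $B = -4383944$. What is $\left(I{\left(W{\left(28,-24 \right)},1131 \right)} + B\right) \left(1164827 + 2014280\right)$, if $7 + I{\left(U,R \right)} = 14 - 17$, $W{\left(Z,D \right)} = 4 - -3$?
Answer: $-13937058849078$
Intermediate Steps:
$W{\left(Z,D \right)} = 7$ ($W{\left(Z,D \right)} = 4 + 3 = 7$)
$I{\left(U,R \right)} = -10$ ($I{\left(U,R \right)} = -7 + \left(14 - 17\right) = -7 - 3 = -10$)
$\left(I{\left(W{\left(28,-24 \right)},1131 \right)} + B\right) \left(1164827 + 2014280\right) = \left(-10 - 4383944\right) \left(1164827 + 2014280\right) = \left(-4383954\right) 3179107 = -13937058849078$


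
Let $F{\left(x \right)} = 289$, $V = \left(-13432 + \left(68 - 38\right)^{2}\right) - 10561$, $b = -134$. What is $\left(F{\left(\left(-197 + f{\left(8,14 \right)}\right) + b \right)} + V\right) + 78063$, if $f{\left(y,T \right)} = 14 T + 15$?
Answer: $55259$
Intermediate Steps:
$f{\left(y,T \right)} = 15 + 14 T$
$V = -23093$ ($V = \left(-13432 + 30^{2}\right) - 10561 = \left(-13432 + 900\right) - 10561 = -12532 - 10561 = -23093$)
$\left(F{\left(\left(-197 + f{\left(8,14 \right)}\right) + b \right)} + V\right) + 78063 = \left(289 - 23093\right) + 78063 = -22804 + 78063 = 55259$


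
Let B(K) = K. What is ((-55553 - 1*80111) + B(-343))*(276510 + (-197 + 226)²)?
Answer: -37721677457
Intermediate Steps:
((-55553 - 1*80111) + B(-343))*(276510 + (-197 + 226)²) = ((-55553 - 1*80111) - 343)*(276510 + (-197 + 226)²) = ((-55553 - 80111) - 343)*(276510 + 29²) = (-135664 - 343)*(276510 + 841) = -136007*277351 = -37721677457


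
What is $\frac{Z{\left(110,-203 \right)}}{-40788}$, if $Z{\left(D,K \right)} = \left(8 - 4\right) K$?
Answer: $\frac{203}{10197} \approx 0.019908$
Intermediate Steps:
$Z{\left(D,K \right)} = 4 K$
$\frac{Z{\left(110,-203 \right)}}{-40788} = \frac{4 \left(-203\right)}{-40788} = \left(-812\right) \left(- \frac{1}{40788}\right) = \frac{203}{10197}$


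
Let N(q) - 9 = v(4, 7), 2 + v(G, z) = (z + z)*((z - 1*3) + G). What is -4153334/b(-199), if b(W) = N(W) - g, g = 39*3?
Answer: -2076667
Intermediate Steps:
v(G, z) = -2 + 2*z*(-3 + G + z) (v(G, z) = -2 + (z + z)*((z - 1*3) + G) = -2 + (2*z)*((z - 3) + G) = -2 + (2*z)*((-3 + z) + G) = -2 + (2*z)*(-3 + G + z) = -2 + 2*z*(-3 + G + z))
N(q) = 119 (N(q) = 9 + (-2 - 6*7 + 2*7² + 2*4*7) = 9 + (-2 - 42 + 2*49 + 56) = 9 + (-2 - 42 + 98 + 56) = 9 + 110 = 119)
g = 117
b(W) = 2 (b(W) = 119 - 1*117 = 119 - 117 = 2)
-4153334/b(-199) = -4153334/2 = -4153334*½ = -2076667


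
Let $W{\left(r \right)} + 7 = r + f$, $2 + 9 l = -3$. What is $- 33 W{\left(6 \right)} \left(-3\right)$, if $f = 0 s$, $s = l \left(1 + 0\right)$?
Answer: $-99$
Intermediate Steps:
$l = - \frac{5}{9}$ ($l = - \frac{2}{9} + \frac{1}{9} \left(-3\right) = - \frac{2}{9} - \frac{1}{3} = - \frac{5}{9} \approx -0.55556$)
$s = - \frac{5}{9}$ ($s = - \frac{5 \left(1 + 0\right)}{9} = \left(- \frac{5}{9}\right) 1 = - \frac{5}{9} \approx -0.55556$)
$f = 0$ ($f = 0 \left(- \frac{5}{9}\right) = 0$)
$W{\left(r \right)} = -7 + r$ ($W{\left(r \right)} = -7 + \left(r + 0\right) = -7 + r$)
$- 33 W{\left(6 \right)} \left(-3\right) = - 33 \left(-7 + 6\right) \left(-3\right) = \left(-33\right) \left(-1\right) \left(-3\right) = 33 \left(-3\right) = -99$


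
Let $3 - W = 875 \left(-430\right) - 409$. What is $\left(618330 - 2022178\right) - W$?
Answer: $-1780510$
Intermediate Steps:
$W = 376662$ ($W = 3 - \left(875 \left(-430\right) - 409\right) = 3 - \left(-376250 - 409\right) = 3 - -376659 = 3 + 376659 = 376662$)
$\left(618330 - 2022178\right) - W = \left(618330 - 2022178\right) - 376662 = -1403848 - 376662 = -1780510$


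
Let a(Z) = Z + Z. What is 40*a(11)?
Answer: 880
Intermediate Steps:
a(Z) = 2*Z
40*a(11) = 40*(2*11) = 40*22 = 880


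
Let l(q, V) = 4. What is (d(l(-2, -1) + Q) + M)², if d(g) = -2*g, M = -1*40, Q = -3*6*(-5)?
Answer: 51984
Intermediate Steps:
Q = 90 (Q = -18*(-5) = 90)
M = -40
(d(l(-2, -1) + Q) + M)² = (-2*(4 + 90) - 40)² = (-2*94 - 40)² = (-188 - 40)² = (-228)² = 51984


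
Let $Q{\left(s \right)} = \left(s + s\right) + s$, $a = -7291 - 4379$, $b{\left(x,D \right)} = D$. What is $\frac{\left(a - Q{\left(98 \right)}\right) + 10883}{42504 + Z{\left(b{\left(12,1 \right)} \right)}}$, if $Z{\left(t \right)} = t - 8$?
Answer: $- \frac{1081}{42497} \approx -0.025437$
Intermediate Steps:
$Z{\left(t \right)} = -8 + t$ ($Z{\left(t \right)} = t - 8 = -8 + t$)
$a = -11670$ ($a = -7291 - 4379 = -11670$)
$Q{\left(s \right)} = 3 s$ ($Q{\left(s \right)} = 2 s + s = 3 s$)
$\frac{\left(a - Q{\left(98 \right)}\right) + 10883}{42504 + Z{\left(b{\left(12,1 \right)} \right)}} = \frac{\left(-11670 - 3 \cdot 98\right) + 10883}{42504 + \left(-8 + 1\right)} = \frac{\left(-11670 - 294\right) + 10883}{42504 - 7} = \frac{\left(-11670 - 294\right) + 10883}{42497} = \left(-11964 + 10883\right) \frac{1}{42497} = \left(-1081\right) \frac{1}{42497} = - \frac{1081}{42497}$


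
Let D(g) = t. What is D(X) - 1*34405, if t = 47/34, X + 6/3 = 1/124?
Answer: -1169723/34 ≈ -34404.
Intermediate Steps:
X = -247/124 (X = -2 + 1/124 = -247/124 ≈ -1.9919)
t = 47/34 (t = 47*(1/34) = 47/34 ≈ 1.3824)
D(g) = 47/34
D(X) - 1*34405 = 47/34 - 1*34405 = 47/34 - 34405 = -1169723/34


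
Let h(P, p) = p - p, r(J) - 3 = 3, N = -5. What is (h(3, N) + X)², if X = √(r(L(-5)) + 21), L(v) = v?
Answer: 27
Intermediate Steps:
r(J) = 6 (r(J) = 3 + 3 = 6)
X = 3*√3 (X = √(6 + 21) = √27 = 3*√3 ≈ 5.1962)
h(P, p) = 0
(h(3, N) + X)² = (0 + 3*√3)² = (3*√3)² = 27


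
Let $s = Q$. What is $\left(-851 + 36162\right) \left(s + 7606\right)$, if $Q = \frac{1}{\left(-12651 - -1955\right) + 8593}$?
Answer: $\frac{564814169687}{2103} \approx 2.6858 \cdot 10^{8}$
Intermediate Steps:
$Q = - \frac{1}{2103}$ ($Q = \frac{1}{\left(-12651 + 1955\right) + 8593} = \frac{1}{-10696 + 8593} = \frac{1}{-2103} = - \frac{1}{2103} \approx -0.00047551$)
$s = - \frac{1}{2103} \approx -0.00047551$
$\left(-851 + 36162\right) \left(s + 7606\right) = \left(-851 + 36162\right) \left(- \frac{1}{2103} + 7606\right) = 35311 \cdot \frac{15995417}{2103} = \frac{564814169687}{2103}$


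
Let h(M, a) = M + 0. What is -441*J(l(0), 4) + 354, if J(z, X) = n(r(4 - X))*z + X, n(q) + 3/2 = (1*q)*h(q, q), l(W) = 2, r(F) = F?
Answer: -87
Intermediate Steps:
h(M, a) = M
n(q) = -3/2 + q**2 (n(q) = -3/2 + (1*q)*q = -3/2 + q*q = -3/2 + q**2)
J(z, X) = X + z*(-3/2 + (4 - X)**2) (J(z, X) = (-3/2 + (4 - X)**2)*z + X = z*(-3/2 + (4 - X)**2) + X = X + z*(-3/2 + (4 - X)**2))
-441*J(l(0), 4) + 354 = -441*(4 + (1/2)*2*(-3 + 2*(-4 + 4)**2)) + 354 = -441*(4 + (1/2)*2*(-3 + 2*0**2)) + 354 = -441*(4 + (1/2)*2*(-3 + 2*0)) + 354 = -441*(4 + (1/2)*2*(-3 + 0)) + 354 = -441*(4 + (1/2)*2*(-3)) + 354 = -441*(4 - 3) + 354 = -441*1 + 354 = -441 + 354 = -87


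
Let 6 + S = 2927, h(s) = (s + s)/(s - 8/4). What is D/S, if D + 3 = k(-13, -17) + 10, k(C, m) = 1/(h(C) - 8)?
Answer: 643/274574 ≈ 0.0023418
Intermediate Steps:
h(s) = 2*s/(-2 + s) (h(s) = (2*s)/(s - 8*1/4) = (2*s)/(s - 2) = (2*s)/(-2 + s) = 2*s/(-2 + s))
S = 2921 (S = -6 + 2927 = 2921)
k(C, m) = 1/(-8 + 2*C/(-2 + C)) (k(C, m) = 1/(2*C/(-2 + C) - 8) = 1/(-8 + 2*C/(-2 + C)))
D = 643/94 (D = -3 + ((-2 - 13)/(2*(8 - 3*(-13))) + 10) = -3 + ((1/2)*(-15)/(8 + 39) + 10) = -3 + ((1/2)*(-15)/47 + 10) = -3 + ((1/2)*(1/47)*(-15) + 10) = -3 + (-15/94 + 10) = -3 + 925/94 = 643/94 ≈ 6.8404)
D/S = (643/94)/2921 = (643/94)*(1/2921) = 643/274574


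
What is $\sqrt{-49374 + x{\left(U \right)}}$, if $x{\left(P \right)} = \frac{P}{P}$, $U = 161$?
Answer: $i \sqrt{49373} \approx 222.2 i$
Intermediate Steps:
$x{\left(P \right)} = 1$
$\sqrt{-49374 + x{\left(U \right)}} = \sqrt{-49374 + 1} = \sqrt{-49373} = i \sqrt{49373}$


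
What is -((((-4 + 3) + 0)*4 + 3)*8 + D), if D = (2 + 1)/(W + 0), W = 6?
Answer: 15/2 ≈ 7.5000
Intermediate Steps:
D = ½ (D = (2 + 1)/(6 + 0) = 3/6 = 3*(⅙) = ½ ≈ 0.50000)
-((((-4 + 3) + 0)*4 + 3)*8 + D) = -((((-4 + 3) + 0)*4 + 3)*8 + ½) = -(((-1 + 0)*4 + 3)*8 + ½) = -((-1*4 + 3)*8 + ½) = -((-4 + 3)*8 + ½) = -(-1*8 + ½) = -(-8 + ½) = -1*(-15/2) = 15/2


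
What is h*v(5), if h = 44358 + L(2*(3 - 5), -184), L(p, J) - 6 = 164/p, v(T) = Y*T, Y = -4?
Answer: -886460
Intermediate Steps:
v(T) = -4*T
L(p, J) = 6 + 164/p
h = 44323 (h = 44358 + (6 + 164/((2*(3 - 5)))) = 44358 + (6 + 164/((2*(-2)))) = 44358 + (6 + 164/(-4)) = 44358 + (6 + 164*(-¼)) = 44358 + (6 - 41) = 44358 - 35 = 44323)
h*v(5) = 44323*(-4*5) = 44323*(-20) = -886460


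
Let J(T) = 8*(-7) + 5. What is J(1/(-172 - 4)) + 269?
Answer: 218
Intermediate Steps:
J(T) = -51 (J(T) = -56 + 5 = -51)
J(1/(-172 - 4)) + 269 = -51 + 269 = 218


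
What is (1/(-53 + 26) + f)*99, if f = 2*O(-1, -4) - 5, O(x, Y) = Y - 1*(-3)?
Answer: -2090/3 ≈ -696.67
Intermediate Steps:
O(x, Y) = 3 + Y (O(x, Y) = Y + 3 = 3 + Y)
f = -7 (f = 2*(3 - 4) - 5 = 2*(-1) - 5 = -2 - 5 = -7)
(1/(-53 + 26) + f)*99 = (1/(-53 + 26) - 7)*99 = (1/(-27) - 7)*99 = (-1/27 - 7)*99 = -190/27*99 = -2090/3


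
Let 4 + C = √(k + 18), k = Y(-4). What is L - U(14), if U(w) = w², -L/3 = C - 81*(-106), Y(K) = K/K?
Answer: -25942 - 3*√19 ≈ -25955.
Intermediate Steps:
Y(K) = 1
k = 1
C = -4 + √19 (C = -4 + √(1 + 18) = -4 + √19 ≈ 0.35890)
L = -25746 - 3*√19 (L = -3*((-4 + √19) - 81*(-106)) = -3*((-4 + √19) + 8586) = -3*(8582 + √19) = -25746 - 3*√19 ≈ -25759.)
L - U(14) = (-25746 - 3*√19) - 1*14² = (-25746 - 3*√19) - 1*196 = (-25746 - 3*√19) - 196 = -25942 - 3*√19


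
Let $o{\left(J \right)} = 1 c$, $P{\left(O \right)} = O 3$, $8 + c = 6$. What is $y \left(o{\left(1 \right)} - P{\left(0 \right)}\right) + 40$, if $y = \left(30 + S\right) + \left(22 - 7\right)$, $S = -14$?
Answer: $-22$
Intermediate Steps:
$c = -2$ ($c = -8 + 6 = -2$)
$P{\left(O \right)} = 3 O$
$o{\left(J \right)} = -2$ ($o{\left(J \right)} = 1 \left(-2\right) = -2$)
$y = 31$ ($y = \left(30 - 14\right) + \left(22 - 7\right) = 16 + \left(22 - 7\right) = 16 + 15 = 31$)
$y \left(o{\left(1 \right)} - P{\left(0 \right)}\right) + 40 = 31 \left(-2 - 3 \cdot 0\right) + 40 = 31 \left(-2 - 0\right) + 40 = 31 \left(-2 + 0\right) + 40 = 31 \left(-2\right) + 40 = -62 + 40 = -22$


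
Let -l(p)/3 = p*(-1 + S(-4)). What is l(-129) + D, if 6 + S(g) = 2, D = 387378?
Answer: 385443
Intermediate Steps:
S(g) = -4 (S(g) = -6 + 2 = -4)
l(p) = 15*p (l(p) = -3*p*(-1 - 4) = -3*p*(-5) = -(-15)*p = 15*p)
l(-129) + D = 15*(-129) + 387378 = -1935 + 387378 = 385443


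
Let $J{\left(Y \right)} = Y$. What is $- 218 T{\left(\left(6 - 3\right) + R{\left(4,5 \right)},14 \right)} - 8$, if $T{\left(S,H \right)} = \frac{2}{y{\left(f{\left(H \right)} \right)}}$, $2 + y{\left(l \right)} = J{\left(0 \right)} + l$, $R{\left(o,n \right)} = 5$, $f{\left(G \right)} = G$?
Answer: $- \frac{133}{3} \approx -44.333$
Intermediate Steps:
$y{\left(l \right)} = -2 + l$ ($y{\left(l \right)} = -2 + \left(0 + l\right) = -2 + l$)
$T{\left(S,H \right)} = \frac{2}{-2 + H}$
$- 218 T{\left(\left(6 - 3\right) + R{\left(4,5 \right)},14 \right)} - 8 = - 218 \frac{2}{-2 + 14} - 8 = - 218 \cdot \frac{2}{12} - 8 = - 218 \cdot 2 \cdot \frac{1}{12} - 8 = \left(-218\right) \frac{1}{6} - 8 = - \frac{109}{3} - 8 = - \frac{133}{3}$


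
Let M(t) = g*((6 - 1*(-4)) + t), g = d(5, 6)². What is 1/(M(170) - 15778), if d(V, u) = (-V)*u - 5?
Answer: 1/204722 ≈ 4.8847e-6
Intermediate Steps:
d(V, u) = -5 - V*u (d(V, u) = -V*u - 5 = -5 - V*u)
g = 1225 (g = (-5 - 1*5*6)² = (-5 - 30)² = (-35)² = 1225)
M(t) = 12250 + 1225*t (M(t) = 1225*((6 - 1*(-4)) + t) = 1225*((6 + 4) + t) = 1225*(10 + t) = 12250 + 1225*t)
1/(M(170) - 15778) = 1/((12250 + 1225*170) - 15778) = 1/((12250 + 208250) - 15778) = 1/(220500 - 15778) = 1/204722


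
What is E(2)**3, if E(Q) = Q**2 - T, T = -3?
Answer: 343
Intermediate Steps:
E(Q) = 3 + Q**2 (E(Q) = Q**2 - 1*(-3) = Q**2 + 3 = 3 + Q**2)
E(2)**3 = (3 + 2**2)**3 = (3 + 4)**3 = 7**3 = 343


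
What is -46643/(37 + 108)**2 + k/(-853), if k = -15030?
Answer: 276219271/17934325 ≈ 15.402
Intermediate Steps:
-46643/(37 + 108)**2 + k/(-853) = -46643/(37 + 108)**2 - 15030/(-853) = -46643/(145**2) - 15030*(-1/853) = -46643/21025 + 15030/853 = 276219271/17934325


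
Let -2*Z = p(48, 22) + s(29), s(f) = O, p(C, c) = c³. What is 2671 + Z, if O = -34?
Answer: -2636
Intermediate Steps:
s(f) = -34
Z = -5307 (Z = -(22³ - 34)/2 = -(10648 - 34)/2 = -½*10614 = -5307)
2671 + Z = 2671 - 5307 = -2636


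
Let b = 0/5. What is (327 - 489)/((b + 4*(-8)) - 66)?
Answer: 81/49 ≈ 1.6531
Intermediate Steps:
b = 0 (b = 0*(⅕) = 0)
(327 - 489)/((b + 4*(-8)) - 66) = (327 - 489)/((0 + 4*(-8)) - 66) = -162/((0 - 32) - 66) = -162/(-32 - 66) = -162/(-98) = -162*(-1/98) = 81/49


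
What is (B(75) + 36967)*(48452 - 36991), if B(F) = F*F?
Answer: 488146912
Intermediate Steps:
B(F) = F**2
(B(75) + 36967)*(48452 - 36991) = (75**2 + 36967)*(48452 - 36991) = (5625 + 36967)*11461 = 42592*11461 = 488146912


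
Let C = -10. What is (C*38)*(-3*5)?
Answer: 5700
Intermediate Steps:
(C*38)*(-3*5) = (-10*38)*(-3*5) = -380*(-15) = 5700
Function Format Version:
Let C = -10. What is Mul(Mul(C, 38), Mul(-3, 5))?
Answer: 5700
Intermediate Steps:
Mul(Mul(C, 38), Mul(-3, 5)) = Mul(Mul(-10, 38), Mul(-3, 5)) = Mul(-380, -15) = 5700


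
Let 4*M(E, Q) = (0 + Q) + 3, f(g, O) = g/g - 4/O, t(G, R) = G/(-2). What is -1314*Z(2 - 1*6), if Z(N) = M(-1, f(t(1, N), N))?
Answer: -3285/2 ≈ -1642.5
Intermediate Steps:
t(G, R) = -G/2 (t(G, R) = G*(-½) = -G/2)
f(g, O) = 1 - 4/O
M(E, Q) = ¾ + Q/4 (M(E, Q) = ((0 + Q) + 3)/4 = (Q + 3)/4 = (3 + Q)/4 = ¾ + Q/4)
Z(N) = ¾ + (-4 + N)/(4*N) (Z(N) = ¾ + ((-4 + N)/N)/4 = ¾ + (-4 + N)/(4*N))
-1314*Z(2 - 1*6) = -1314*(-1 + (2 - 1*6))/(2 - 1*6) = -1314*(-1 + (2 - 6))/(2 - 6) = -1314*(-1 - 4)/(-4) = -(-657)*(-5)/2 = -1314*5/4 = -3285/2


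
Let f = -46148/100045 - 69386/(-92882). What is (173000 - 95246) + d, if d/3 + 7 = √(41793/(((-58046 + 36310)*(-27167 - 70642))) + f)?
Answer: 77733 + 9*√5877985983731867345681533222810/13605633707848780 ≈ 77735.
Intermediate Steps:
f = 1327701917/4646189845 (f = -46148*1/100045 - 69386*(-1/92882) = -46148/100045 + 34693/46441 = 1327701917/4646189845 ≈ 0.28576)
d = -21 + 9*√5877985983731867345681533222810/13605633707848780 (d = -21 + 3*√(41793/(((-58046 + 36310)*(-27167 - 70642))) + 1327701917/4646189845) = -21 + 3*√(41793/((-21736*(-97809))) + 1327701917/4646189845) = -21 + 3*√(41793/2125976424 + 1327701917/4646189845) = -21 + 3*√(41793*(1/2125976424) + 1327701917/4646189845) = -21 + 3*√(13931/708658808 + 1327701917/4646189845) = -21 + 3*√(7776465983068311/27211267415697560) = -21 + 3*(3*√5877985983731867345681533222810/13605633707848780) = -21 + 9*√5877985983731867345681533222810/13605633707848780 ≈ -19.396)
(173000 - 95246) + d = (173000 - 95246) + (-21 + 9*√5877985983731867345681533222810/13605633707848780) = 77754 + (-21 + 9*√5877985983731867345681533222810/13605633707848780) = 77733 + 9*√5877985983731867345681533222810/13605633707848780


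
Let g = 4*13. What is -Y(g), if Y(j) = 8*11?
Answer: -88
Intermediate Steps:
g = 52
Y(j) = 88
-Y(g) = -1*88 = -88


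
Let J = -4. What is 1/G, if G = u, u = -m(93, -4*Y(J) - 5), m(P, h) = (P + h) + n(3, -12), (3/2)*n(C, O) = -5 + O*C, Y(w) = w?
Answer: -3/230 ≈ -0.013043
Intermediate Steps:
n(C, O) = -10/3 + 2*C*O/3 (n(C, O) = 2*(-5 + O*C)/3 = 2*(-5 + C*O)/3 = -10/3 + 2*C*O/3)
m(P, h) = -82/3 + P + h (m(P, h) = (P + h) + (-10/3 + (2/3)*3*(-12)) = (P + h) + (-10/3 - 24) = (P + h) - 82/3 = -82/3 + P + h)
u = -230/3 (u = -(-82/3 + 93 + (-4*(-4) - 5)) = -(-82/3 + 93 + (16 - 5)) = -(-82/3 + 93 + 11) = -1*230/3 = -230/3 ≈ -76.667)
G = -230/3 ≈ -76.667
1/G = 1/(-230/3) = -3/230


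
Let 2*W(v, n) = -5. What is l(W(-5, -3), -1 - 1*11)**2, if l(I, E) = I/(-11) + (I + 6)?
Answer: 1681/121 ≈ 13.893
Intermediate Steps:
W(v, n) = -5/2 (W(v, n) = (1/2)*(-5) = -5/2)
l(I, E) = 6 + 10*I/11 (l(I, E) = I*(-1/11) + (6 + I) = -I/11 + (6 + I) = 6 + 10*I/11)
l(W(-5, -3), -1 - 1*11)**2 = (6 + (10/11)*(-5/2))**2 = (6 - 25/11)**2 = (41/11)**2 = 1681/121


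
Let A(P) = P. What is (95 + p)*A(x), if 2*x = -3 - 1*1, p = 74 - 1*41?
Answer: -256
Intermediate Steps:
p = 33 (p = 74 - 41 = 33)
x = -2 (x = (-3 - 1*1)/2 = (-3 - 1)/2 = (½)*(-4) = -2)
(95 + p)*A(x) = (95 + 33)*(-2) = 128*(-2) = -256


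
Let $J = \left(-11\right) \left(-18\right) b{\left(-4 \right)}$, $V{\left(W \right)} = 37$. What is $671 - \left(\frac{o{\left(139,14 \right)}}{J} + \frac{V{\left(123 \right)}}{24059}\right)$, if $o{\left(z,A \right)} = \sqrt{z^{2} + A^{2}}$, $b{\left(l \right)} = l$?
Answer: $\frac{16143552}{24059} + \frac{\sqrt{19517}}{792} \approx 671.17$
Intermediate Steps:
$o{\left(z,A \right)} = \sqrt{A^{2} + z^{2}}$
$J = -792$ ($J = \left(-11\right) \left(-18\right) \left(-4\right) = 198 \left(-4\right) = -792$)
$671 - \left(\frac{o{\left(139,14 \right)}}{J} + \frac{V{\left(123 \right)}}{24059}\right) = 671 - \left(\frac{\sqrt{14^{2} + 139^{2}}}{-792} + \frac{37}{24059}\right) = 671 - \left(\sqrt{196 + 19321} \left(- \frac{1}{792}\right) + 37 \cdot \frac{1}{24059}\right) = 671 - \left(\sqrt{19517} \left(- \frac{1}{792}\right) + \frac{37}{24059}\right) = 671 - \left(- \frac{\sqrt{19517}}{792} + \frac{37}{24059}\right) = 671 - \left(\frac{37}{24059} - \frac{\sqrt{19517}}{792}\right) = \frac{16143552}{24059} + \frac{\sqrt{19517}}{792}$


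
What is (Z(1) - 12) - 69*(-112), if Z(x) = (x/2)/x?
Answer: 15433/2 ≈ 7716.5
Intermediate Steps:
Z(x) = ½ (Z(x) = (x*(½))/x = (x/2)/x = ½)
(Z(1) - 12) - 69*(-112) = (½ - 12) - 69*(-112) = -23/2 + 7728 = 15433/2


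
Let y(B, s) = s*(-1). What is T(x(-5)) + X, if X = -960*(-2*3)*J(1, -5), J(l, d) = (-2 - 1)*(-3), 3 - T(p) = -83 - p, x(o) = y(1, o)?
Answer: 51931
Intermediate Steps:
y(B, s) = -s
x(o) = -o
T(p) = 86 + p (T(p) = 3 - (-83 - p) = 3 + (83 + p) = 86 + p)
J(l, d) = 9 (J(l, d) = -3*(-3) = 9)
X = 51840 (X = -960*(-2*3)*9 = -(-5760)*9 = -960*(-54) = 51840)
T(x(-5)) + X = (86 - 1*(-5)) + 51840 = (86 + 5) + 51840 = 91 + 51840 = 51931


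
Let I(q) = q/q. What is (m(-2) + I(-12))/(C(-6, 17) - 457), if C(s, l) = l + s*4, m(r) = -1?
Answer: 0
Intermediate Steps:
I(q) = 1
C(s, l) = l + 4*s
(m(-2) + I(-12))/(C(-6, 17) - 457) = (-1 + 1)/((17 + 4*(-6)) - 457) = 0/((17 - 24) - 457) = 0/(-7 - 457) = 0/(-464) = 0*(-1/464) = 0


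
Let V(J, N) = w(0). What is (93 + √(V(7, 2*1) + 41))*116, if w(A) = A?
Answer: 10788 + 116*√41 ≈ 11531.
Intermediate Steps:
V(J, N) = 0
(93 + √(V(7, 2*1) + 41))*116 = (93 + √(0 + 41))*116 = (93 + √41)*116 = 10788 + 116*√41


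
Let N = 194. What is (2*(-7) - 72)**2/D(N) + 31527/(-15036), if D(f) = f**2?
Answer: -89611993/47157908 ≈ -1.9003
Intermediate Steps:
(2*(-7) - 72)**2/D(N) + 31527/(-15036) = (2*(-7) - 72)**2/(194**2) + 31527/(-15036) = (-14 - 72)**2/37636 + 31527*(-1/15036) = (-86)**2*(1/37636) - 10509/5012 = 7396*(1/37636) - 10509/5012 = 1849/9409 - 10509/5012 = -89611993/47157908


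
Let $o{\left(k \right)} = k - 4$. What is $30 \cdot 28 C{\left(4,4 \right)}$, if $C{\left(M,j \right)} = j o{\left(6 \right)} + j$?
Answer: $10080$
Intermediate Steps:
$o{\left(k \right)} = -4 + k$ ($o{\left(k \right)} = k - 4 = -4 + k$)
$C{\left(M,j \right)} = 3 j$ ($C{\left(M,j \right)} = j \left(-4 + 6\right) + j = j 2 + j = 2 j + j = 3 j$)
$30 \cdot 28 C{\left(4,4 \right)} = 30 \cdot 28 \cdot 3 \cdot 4 = 840 \cdot 12 = 10080$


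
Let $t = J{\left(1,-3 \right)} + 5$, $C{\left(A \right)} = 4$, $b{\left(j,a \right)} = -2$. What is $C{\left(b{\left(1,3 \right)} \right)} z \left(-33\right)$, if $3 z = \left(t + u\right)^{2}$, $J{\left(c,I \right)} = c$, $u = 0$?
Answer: $-1584$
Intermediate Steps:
$t = 6$ ($t = 1 + 5 = 6$)
$z = 12$ ($z = \frac{\left(6 + 0\right)^{2}}{3} = \frac{6^{2}}{3} = \frac{1}{3} \cdot 36 = 12$)
$C{\left(b{\left(1,3 \right)} \right)} z \left(-33\right) = 4 \cdot 12 \left(-33\right) = 48 \left(-33\right) = -1584$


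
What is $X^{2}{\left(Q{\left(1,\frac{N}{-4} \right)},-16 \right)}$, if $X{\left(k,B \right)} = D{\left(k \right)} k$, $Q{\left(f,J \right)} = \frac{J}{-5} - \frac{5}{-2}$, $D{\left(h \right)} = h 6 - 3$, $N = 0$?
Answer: $900$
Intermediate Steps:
$D{\left(h \right)} = -3 + 6 h$ ($D{\left(h \right)} = 6 h - 3 = -3 + 6 h$)
$Q{\left(f,J \right)} = \frac{5}{2} - \frac{J}{5}$ ($Q{\left(f,J \right)} = J \left(- \frac{1}{5}\right) - - \frac{5}{2} = - \frac{J}{5} + \frac{5}{2} = \frac{5}{2} - \frac{J}{5}$)
$X{\left(k,B \right)} = k \left(-3 + 6 k\right)$ ($X{\left(k,B \right)} = \left(-3 + 6 k\right) k = k \left(-3 + 6 k\right)$)
$X^{2}{\left(Q{\left(1,\frac{N}{-4} \right)},-16 \right)} = \left(3 \left(\frac{5}{2} - \frac{0 \frac{1}{-4}}{5}\right) \left(-1 + 2 \left(\frac{5}{2} - \frac{0 \frac{1}{-4}}{5}\right)\right)\right)^{2} = \left(3 \left(\frac{5}{2} - \frac{0 \left(- \frac{1}{4}\right)}{5}\right) \left(-1 + 2 \left(\frac{5}{2} - \frac{0 \left(- \frac{1}{4}\right)}{5}\right)\right)\right)^{2} = \left(3 \left(\frac{5}{2} - 0\right) \left(-1 + 2 \left(\frac{5}{2} - 0\right)\right)\right)^{2} = \left(3 \left(\frac{5}{2} + 0\right) \left(-1 + 2 \left(\frac{5}{2} + 0\right)\right)\right)^{2} = \left(3 \cdot \frac{5}{2} \left(-1 + 2 \cdot \frac{5}{2}\right)\right)^{2} = \left(3 \cdot \frac{5}{2} \left(-1 + 5\right)\right)^{2} = \left(3 \cdot \frac{5}{2} \cdot 4\right)^{2} = 30^{2} = 900$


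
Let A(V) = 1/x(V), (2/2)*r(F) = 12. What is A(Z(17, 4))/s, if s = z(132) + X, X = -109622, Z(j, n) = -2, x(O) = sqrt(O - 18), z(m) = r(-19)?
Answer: I*sqrt(5)/1096100 ≈ 2.04e-6*I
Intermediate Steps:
r(F) = 12
z(m) = 12
x(O) = sqrt(-18 + O)
s = -109610 (s = 12 - 109622 = -109610)
A(V) = 1/sqrt(-18 + V) (A(V) = 1/(sqrt(-18 + V)) = 1/sqrt(-18 + V))
A(Z(17, 4))/s = 1/(sqrt(-18 - 2)*(-109610)) = -1/109610/sqrt(-20) = -I*sqrt(5)/10*(-1/109610) = I*sqrt(5)/1096100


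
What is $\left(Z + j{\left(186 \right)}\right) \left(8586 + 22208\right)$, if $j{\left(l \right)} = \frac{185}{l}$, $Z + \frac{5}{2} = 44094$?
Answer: $\frac{126273937988}{93} \approx 1.3578 \cdot 10^{9}$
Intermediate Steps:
$Z = \frac{88183}{2}$ ($Z = - \frac{5}{2} + 44094 = \frac{88183}{2} \approx 44092.0$)
$\left(Z + j{\left(186 \right)}\right) \left(8586 + 22208\right) = \left(\frac{88183}{2} + \frac{185}{186}\right) \left(8586 + 22208\right) = \left(\frac{88183}{2} + 185 \cdot \frac{1}{186}\right) 30794 = \left(\frac{88183}{2} + \frac{185}{186}\right) 30794 = \frac{4100602}{93} \cdot 30794 = \frac{126273937988}{93}$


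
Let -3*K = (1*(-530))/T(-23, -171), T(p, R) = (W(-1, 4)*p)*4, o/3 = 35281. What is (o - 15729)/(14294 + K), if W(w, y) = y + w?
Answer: 37307196/5917451 ≈ 6.3046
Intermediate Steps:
o = 105843 (o = 3*35281 = 105843)
W(w, y) = w + y
T(p, R) = 12*p (T(p, R) = ((-1 + 4)*p)*4 = (3*p)*4 = 12*p)
K = -265/414 (K = -1*(-530)/(3*(12*(-23))) = -(-530)/(3*(-276)) = -(-530)*(-1)/(3*276) = -⅓*265/138 = -265/414 ≈ -0.64010)
(o - 15729)/(14294 + K) = (105843 - 15729)/(14294 - 265/414) = 90114/(5917451/414) = 90114*(414/5917451) = 37307196/5917451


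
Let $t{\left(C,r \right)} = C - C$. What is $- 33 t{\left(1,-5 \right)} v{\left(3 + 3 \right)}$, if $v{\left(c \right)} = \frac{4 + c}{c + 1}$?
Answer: $0$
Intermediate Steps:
$t{\left(C,r \right)} = 0$
$v{\left(c \right)} = \frac{4 + c}{1 + c}$
$- 33 t{\left(1,-5 \right)} v{\left(3 + 3 \right)} = \left(-33\right) 0 \frac{4 + \left(3 + 3\right)}{1 + \left(3 + 3\right)} = 0 \frac{4 + 6}{1 + 6} = 0 \cdot \frac{1}{7} \cdot 10 = 0 \cdot \frac{10}{7} = 0$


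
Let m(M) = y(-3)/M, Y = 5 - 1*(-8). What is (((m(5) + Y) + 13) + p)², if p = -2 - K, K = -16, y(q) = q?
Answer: 38809/25 ≈ 1552.4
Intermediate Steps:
p = 14 (p = -2 - 1*(-16) = -2 + 16 = 14)
Y = 13 (Y = 5 + 8 = 13)
m(M) = -3/M
(((m(5) + Y) + 13) + p)² = (((-3/5 + 13) + 13) + 14)² = (((-3*⅕ + 13) + 13) + 14)² = (((-⅗ + 13) + 13) + 14)² = ((62/5 + 13) + 14)² = (127/5 + 14)² = (197/5)² = 38809/25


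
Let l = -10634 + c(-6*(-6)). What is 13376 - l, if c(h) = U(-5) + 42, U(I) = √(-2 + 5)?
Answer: 23968 - √3 ≈ 23966.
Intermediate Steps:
U(I) = √3
c(h) = 42 + √3 (c(h) = √3 + 42 = 42 + √3)
l = -10592 + √3 (l = -10634 + (42 + √3) = -10592 + √3 ≈ -10590.)
13376 - l = 13376 - (-10592 + √3) = 13376 + (10592 - √3) = 23968 - √3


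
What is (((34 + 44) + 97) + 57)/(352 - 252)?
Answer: 58/25 ≈ 2.3200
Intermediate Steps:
(((34 + 44) + 97) + 57)/(352 - 252) = ((78 + 97) + 57)/100 = (175 + 57)*(1/100) = 232*(1/100) = 58/25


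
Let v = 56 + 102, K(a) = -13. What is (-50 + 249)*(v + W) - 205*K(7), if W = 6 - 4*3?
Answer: 32913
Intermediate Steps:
v = 158
W = -6 (W = 6 - 12 = -6)
(-50 + 249)*(v + W) - 205*K(7) = (-50 + 249)*(158 - 6) - 205*(-13) = 199*152 + 2665 = 30248 + 2665 = 32913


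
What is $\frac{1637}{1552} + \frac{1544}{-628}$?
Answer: $- \frac{342063}{243664} \approx -1.4038$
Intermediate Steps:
$\frac{1637}{1552} + \frac{1544}{-628} = 1637 \cdot \frac{1}{1552} + 1544 \left(- \frac{1}{628}\right) = \frac{1637}{1552} - \frac{386}{157} = - \frac{342063}{243664}$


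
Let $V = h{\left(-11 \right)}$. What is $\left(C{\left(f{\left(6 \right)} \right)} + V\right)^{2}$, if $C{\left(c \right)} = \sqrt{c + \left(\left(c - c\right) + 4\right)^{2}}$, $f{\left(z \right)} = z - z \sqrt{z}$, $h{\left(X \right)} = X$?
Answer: $\left(11 - \sqrt{2} \sqrt{11 - 3 \sqrt{6}}\right)^{2} \approx 68.85$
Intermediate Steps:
$V = -11$
$f{\left(z \right)} = z - z^{\frac{3}{2}}$
$C{\left(c \right)} = \sqrt{16 + c}$ ($C{\left(c \right)} = \sqrt{c + \left(0 + 4\right)^{2}} = \sqrt{c + 4^{2}} = \sqrt{c + 16} = \sqrt{16 + c}$)
$\left(C{\left(f{\left(6 \right)} \right)} + V\right)^{2} = \left(\sqrt{16 + \left(6 - 6^{\frac{3}{2}}\right)} - 11\right)^{2} = \left(\sqrt{16 + \left(6 - 6 \sqrt{6}\right)} - 11\right)^{2} = \left(\sqrt{22 - 6 \sqrt{6}} - 11\right)^{2} = \left(-11 + \sqrt{22 - 6 \sqrt{6}}\right)^{2}$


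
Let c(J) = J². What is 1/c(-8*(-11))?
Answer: 1/7744 ≈ 0.00012913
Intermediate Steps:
1/c(-8*(-11)) = 1/((-8*(-11))²) = 1/(88²) = 1/7744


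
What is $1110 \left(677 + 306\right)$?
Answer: $1091130$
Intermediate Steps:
$1110 \left(677 + 306\right) = 1110 \cdot 983 = 1091130$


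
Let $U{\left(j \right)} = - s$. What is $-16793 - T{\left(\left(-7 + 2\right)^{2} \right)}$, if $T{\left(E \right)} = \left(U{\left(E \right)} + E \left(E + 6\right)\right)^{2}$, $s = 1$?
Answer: $-615869$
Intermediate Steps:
$U{\left(j \right)} = -1$ ($U{\left(j \right)} = \left(-1\right) 1 = -1$)
$T{\left(E \right)} = \left(-1 + E \left(6 + E\right)\right)^{2}$ ($T{\left(E \right)} = \left(-1 + E \left(E + 6\right)\right)^{2} = \left(-1 + E \left(6 + E\right)\right)^{2}$)
$-16793 - T{\left(\left(-7 + 2\right)^{2} \right)} = -16793 - \left(-1 + \left(\left(-7 + 2\right)^{2}\right)^{2} + 6 \left(-7 + 2\right)^{2}\right)^{2} = -16793 - \left(-1 + \left(\left(-5\right)^{2}\right)^{2} + 6 \left(-5\right)^{2}\right)^{2} = -16793 - \left(-1 + 25^{2} + 6 \cdot 25\right)^{2} = -16793 - \left(-1 + 625 + 150\right)^{2} = -16793 - 774^{2} = -16793 - 599076 = -615869$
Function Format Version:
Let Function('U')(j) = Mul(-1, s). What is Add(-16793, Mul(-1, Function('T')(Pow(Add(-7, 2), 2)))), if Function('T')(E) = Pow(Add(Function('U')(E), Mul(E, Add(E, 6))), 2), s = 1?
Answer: -615869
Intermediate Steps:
Function('U')(j) = -1 (Function('U')(j) = Mul(-1, 1) = -1)
Function('T')(E) = Pow(Add(-1, Mul(E, Add(6, E))), 2) (Function('T')(E) = Pow(Add(-1, Mul(E, Add(E, 6))), 2) = Pow(Add(-1, Mul(E, Add(6, E))), 2))
Add(-16793, Mul(-1, Function('T')(Pow(Add(-7, 2), 2)))) = Add(-16793, Mul(-1, Pow(Add(-1, Pow(Pow(Add(-7, 2), 2), 2), Mul(6, Pow(Add(-7, 2), 2))), 2))) = Add(-16793, Mul(-1, Pow(Add(-1, Pow(Pow(-5, 2), 2), Mul(6, Pow(-5, 2))), 2))) = Add(-16793, Mul(-1, Pow(Add(-1, Pow(25, 2), Mul(6, 25)), 2))) = Add(-16793, Mul(-1, Pow(Add(-1, 625, 150), 2))) = Add(-16793, Mul(-1, Pow(774, 2))) = Add(-16793, Mul(-1, 599076)) = Add(-16793, -599076) = -615869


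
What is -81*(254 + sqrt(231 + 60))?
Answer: -20574 - 81*sqrt(291) ≈ -21956.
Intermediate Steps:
-81*(254 + sqrt(231 + 60)) = -81*(254 + sqrt(291)) = -20574 - 81*sqrt(291)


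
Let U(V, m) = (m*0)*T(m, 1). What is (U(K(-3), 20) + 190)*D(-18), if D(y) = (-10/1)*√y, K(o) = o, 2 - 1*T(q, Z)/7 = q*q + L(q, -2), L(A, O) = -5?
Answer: -5700*I*√2 ≈ -8061.0*I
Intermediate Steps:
T(q, Z) = 49 - 7*q² (T(q, Z) = 14 - 7*(q*q - 5) = 14 - 7*(q² - 5) = 14 - 7*(-5 + q²) = 14 + (35 - 7*q²) = 49 - 7*q²)
U(V, m) = 0 (U(V, m) = (m*0)*(49 - 7*m²) = 0*(49 - 7*m²) = 0)
D(y) = -10*√y (D(y) = (-10*1)*√y = -10*√y)
(U(K(-3), 20) + 190)*D(-18) = (0 + 190)*(-30*I*√2) = 190*(-30*I*√2) = -5700*I*√2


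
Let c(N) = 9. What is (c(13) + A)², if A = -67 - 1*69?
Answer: 16129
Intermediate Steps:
A = -136 (A = -67 - 69 = -136)
(c(13) + A)² = (9 - 136)² = (-127)² = 16129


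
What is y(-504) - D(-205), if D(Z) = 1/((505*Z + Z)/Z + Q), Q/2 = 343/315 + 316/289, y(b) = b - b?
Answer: -13005/6637292 ≈ -0.0019594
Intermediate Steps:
y(b) = 0
Q = 56762/13005 (Q = 2*(343/315 + 316/289) = 2*(343*(1/315) + 316*(1/289)) = 2*(49/45 + 316/289) = 2*(28381/13005) = 56762/13005 ≈ 4.3646)
D(Z) = 13005/6637292 (D(Z) = 1/((505*Z + Z)/Z + 56762/13005) = 1/((506*Z)/Z + 56762/13005) = 1/(506 + 56762/13005) = 1/(6637292/13005) = 13005/6637292)
y(-504) - D(-205) = 0 - 1*13005/6637292 = 0 - 13005/6637292 = -13005/6637292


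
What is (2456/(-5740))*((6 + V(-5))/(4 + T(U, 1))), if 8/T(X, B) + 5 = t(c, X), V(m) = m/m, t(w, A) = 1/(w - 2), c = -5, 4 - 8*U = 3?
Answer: -2763/2255 ≈ -1.2253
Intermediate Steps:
U = ⅛ (U = ½ - ⅛*3 = ½ - 3/8 = ⅛ ≈ 0.12500)
t(w, A) = 1/(-2 + w)
V(m) = 1
T(X, B) = -14/9 (T(X, B) = 8/(-5 + 1/(-2 - 5)) = 8/(-5 + 1/(-7)) = 8/(-5 - ⅐) = 8/(-36/7) = 8*(-7/36) = -14/9)
(2456/(-5740))*((6 + V(-5))/(4 + T(U, 1))) = (2456/(-5740))*((6 + 1)/(4 - 14/9)) = (2456*(-1/5740))*(7/(22/9)) = -614*9/(205*22) = -614/1435*63/22 = -2763/2255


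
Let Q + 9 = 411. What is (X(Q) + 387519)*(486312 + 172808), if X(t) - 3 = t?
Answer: 255688466880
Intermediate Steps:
Q = 402 (Q = -9 + 411 = 402)
X(t) = 3 + t
(X(Q) + 387519)*(486312 + 172808) = ((3 + 402) + 387519)*(486312 + 172808) = (405 + 387519)*659120 = 387924*659120 = 255688466880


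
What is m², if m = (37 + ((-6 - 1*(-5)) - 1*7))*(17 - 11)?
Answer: 30276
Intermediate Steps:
m = 174 (m = (37 + ((-6 + 5) - 7))*6 = (37 + (-1 - 7))*6 = (37 - 8)*6 = 29*6 = 174)
m² = 174² = 30276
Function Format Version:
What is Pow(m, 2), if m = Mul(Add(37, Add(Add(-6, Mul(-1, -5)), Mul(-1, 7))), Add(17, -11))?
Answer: 30276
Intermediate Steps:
m = 174 (m = Mul(Add(37, Add(Add(-6, 5), -7)), 6) = Mul(Add(37, Add(-1, -7)), 6) = Mul(Add(37, -8), 6) = Mul(29, 6) = 174)
Pow(m, 2) = Pow(174, 2) = 30276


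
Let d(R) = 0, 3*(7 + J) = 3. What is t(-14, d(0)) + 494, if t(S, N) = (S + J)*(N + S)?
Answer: 774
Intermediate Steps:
J = -6 (J = -7 + (⅓)*3 = -7 + 1 = -6)
t(S, N) = (-6 + S)*(N + S) (t(S, N) = (S - 6)*(N + S) = (-6 + S)*(N + S))
t(-14, d(0)) + 494 = ((-14)² - 6*0 - 6*(-14) + 0*(-14)) + 494 = (196 + 0 + 84 + 0) + 494 = 280 + 494 = 774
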